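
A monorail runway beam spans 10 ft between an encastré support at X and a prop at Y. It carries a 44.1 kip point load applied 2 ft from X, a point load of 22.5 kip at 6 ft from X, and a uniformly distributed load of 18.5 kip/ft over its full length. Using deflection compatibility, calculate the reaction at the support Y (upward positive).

Release the roller at Y. Primary structure: cantilever fixed at X.
Downward deflection at the released point Y due to the loads:
  point load 44.1 at a = 2: Pa²(3L − a)/(6EI) = 823.2/EI
  point load 22.5 at a = 6: Pa²(3L − a)/(6EI) = 3240/EI
  UDL 18.5: wL⁴/(8EI) = 23125/EI
  δ_0 = 27188/EI
Tip deflection under a unit load at Y: L³/(3EI) = 333.3/EI.
The prop prevents deflection at Y: R_Y = δ_0/δ_{YY} = 27188/333.3 = 81.56 kip.

R_Y = 81.56 kip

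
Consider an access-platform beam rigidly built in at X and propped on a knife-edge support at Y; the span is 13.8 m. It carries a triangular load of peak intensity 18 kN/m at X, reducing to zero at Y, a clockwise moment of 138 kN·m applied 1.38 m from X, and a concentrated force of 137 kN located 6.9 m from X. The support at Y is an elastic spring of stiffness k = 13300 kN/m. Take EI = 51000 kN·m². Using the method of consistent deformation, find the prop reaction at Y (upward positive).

Remove the prop at Y; the released (primary) structure is a cantilever built in at X.
Free-end deflection of the primary structure under the applied loading (downward +):
  triangular load, peak 18 at the fixed end: w₀L⁴/(30EI) = 21760/EI
  clockwise couple 138 at a = 1.38: M₀a(2L − a)/(2EI) = 2497/EI
  point load 137 at a = 6.9: Pa²(3L − a)/(6EI) = 37505/EI
  δ_0 = 61762/EI
Flexibility coefficient — unit upward force at Y: δ_{YY} = L³/(3EI) = 876/EI.
With EI = 51000 kN·m²: δ_0 = 1.211 m and δ_{YY} = 0.017177 m/kN.
Compatibility — the spring shortens by R_Y/k under the reaction it provides: δ_0 − R_Y·δ_{YY} = R_Y/k. With 1/k = 0.000075 m/kN, R_Y = δ_0 / (δ_{YY} + 1/k) = 1.211 / (0.017177 + 0.000075) = 70.2 kN.

R_Y = 70.2 kN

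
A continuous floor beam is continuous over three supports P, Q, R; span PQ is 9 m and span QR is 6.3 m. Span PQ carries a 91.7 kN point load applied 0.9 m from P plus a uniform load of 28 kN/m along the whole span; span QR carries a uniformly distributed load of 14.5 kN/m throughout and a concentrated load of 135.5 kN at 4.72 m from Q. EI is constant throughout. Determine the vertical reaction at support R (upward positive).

Take M_Q as the redundant. Released structure: two simple spans PQ and QR with a hinge at Q.
End slopes at the hinge Q, treating each span as simply supported:
  span PQ: point load 91.7 at a = 0.9: Pab(L + a)/(6LEI) = 122.6/EI
  span PQ: UDL 28: wL³/(24EI) = 850.5/EI
  span QR: UDL 14.5: wL³/(24EI) = 151.1/EI
  span QR: point load 135.5 at a = 4.72: Pab(L + b)/(6LEI) = 210.7/EI
  relative rotation θ_0 = (973.1 + 361.7)/EI = 1335/EI
A unit hogging moment at Q produces rotation L₁/(3EI) + L₂/(3EI) = 5.1/EI.
Compatibility: M_Q·(L₁+L₂)/(3EI) = θ_0, giving M_Q = 261.7 kN·m (hogging).
Span QR, ΣM about R: R_Q^{QR}·6.3 = 501.8 + 261.7, so R_Q^{QR} = 121.2 kN and R_R = 226.8 − 121.2 = 105.6 kN.

R_R = 105.6 kN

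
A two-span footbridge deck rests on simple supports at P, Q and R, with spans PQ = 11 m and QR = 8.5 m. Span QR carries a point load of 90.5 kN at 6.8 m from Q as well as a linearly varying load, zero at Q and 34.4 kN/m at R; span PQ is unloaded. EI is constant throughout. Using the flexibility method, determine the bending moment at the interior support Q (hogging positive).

Take M_Q as the redundant. Released structure: two simple spans PQ and QR with a hinge at Q.
Discontinuity in slope at Q on the released structure — sum the simple-span end rotations:
  span QR: point load 90.5 at a = 6.8: Pab(L + b)/(6LEI) = 209.2/EI
  span QR: triangular load, peak 34.4: 7w₀L³/(360EI) = 410.8/EI
  relative rotation θ_0 = (0 + 620)/EI = 620/EI
A unit hogging moment at Q produces rotation L₁/(3EI) + L₂/(3EI) = 6.5/EI.
Compatibility: M_Q·(L₁+L₂)/(3EI) = θ_0, giving M_Q = 95.39 kN·m (hogging).

M_Q = 95.39 kN·m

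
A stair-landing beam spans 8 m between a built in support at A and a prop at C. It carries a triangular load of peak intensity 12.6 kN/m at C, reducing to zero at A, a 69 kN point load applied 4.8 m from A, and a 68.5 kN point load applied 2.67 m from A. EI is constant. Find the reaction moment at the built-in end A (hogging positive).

M_A = 241.3 kN·m

Take the reaction at C as the redundant and release it; the primary structure is a cantilever fixed at A.
Primary-structure tip deflection at C by superposition:
  triangular load, peak 12.6 at the free end: 11w₀L⁴/(120EI) = 4731/EI
  point load 69 at a = 4.8: Pa²(3L − a)/(6EI) = 5087/EI
  point load 68.5 at a = 2.67: Pa²(3L − a)/(6EI) = 1736/EI
  δ_0 = 11554/EI
Tip deflection under a unit load at C: L³/(3EI) = 170.7/EI.
Compatibility at C: δ_0 − R_C·δ_{CC} = 0, so R_C = 11554/170.7 = 67.7 kN.
Moment equilibrium about A: M_A = Σ(load moments about A) − R_C·L = 782.9 − 67.7×8 = 241.3 kN·m.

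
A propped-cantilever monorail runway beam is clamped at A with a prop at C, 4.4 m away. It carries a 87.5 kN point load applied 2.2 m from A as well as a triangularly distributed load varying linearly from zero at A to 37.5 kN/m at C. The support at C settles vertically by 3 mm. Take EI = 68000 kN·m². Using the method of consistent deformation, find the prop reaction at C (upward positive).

Take the reaction at C as the redundant and release it; the primary structure is a cantilever fixed at A.
Downward deflection at the released point C due to the loads:
  point load 87.5 at a = 2.2: Pa²(3L − a)/(6EI) = 776.4/EI
  triangular load, peak 37.5 at the free end: 11w₀L⁴/(120EI) = 1288/EI
  δ_0 = 2065/EI
Tip deflection under a unit load at C: L³/(3EI) = 28.39/EI.
With EI = 68000 kN·m²: δ_0 = 0.030365 m and δ_{CC} = 0.000418 m/kN.
Compatibility — the beam at C must follow the support down by 0.003 m: δ_0 − R_C·δ_{CC} = 0.003, so R_C = (0.030365 − 0.003)/0.000418 = 65.53 kN.

R_C = 65.53 kN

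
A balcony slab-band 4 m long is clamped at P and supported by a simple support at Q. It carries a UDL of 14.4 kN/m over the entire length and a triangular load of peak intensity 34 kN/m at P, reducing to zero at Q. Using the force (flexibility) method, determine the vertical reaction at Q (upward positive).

R_Q = 35.2 kN

Release the roller at Q. Primary structure: cantilever fixed at P.
Free-end deflection of the primary structure under the applied loading (downward +):
  UDL 14.4: wL⁴/(8EI) = 460.8/EI
  triangular load, peak 34 at the fixed end: w₀L⁴/(30EI) = 290.1/EI
  δ_0 = 750.9/EI
Tip deflection under a unit load at Q: L³/(3EI) = 21.33/EI.
Compatibility at Q: δ_0 − R_Q·δ_{QQ} = 0, so R_Q = 750.9/21.33 = 35.2 kN.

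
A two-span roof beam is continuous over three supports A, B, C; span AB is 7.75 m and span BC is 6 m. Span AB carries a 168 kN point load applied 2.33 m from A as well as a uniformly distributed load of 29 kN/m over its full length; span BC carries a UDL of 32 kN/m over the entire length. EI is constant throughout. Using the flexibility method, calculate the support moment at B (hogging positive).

M_B = 285.9 kN·m

Release continuity at B by inserting a hinge; the redundant is the internal moment M_B. The primary structure is two simply-supported spans AB and BC.
Rotations at B on the released spans (each span's end-slope, ×1/EI):
  span AB: point load 168 at a = 2.33: Pab(L + a)/(6LEI) = 459.9/EI
  span AB: UDL 29: wL³/(24EI) = 562.5/EI
  span BC: UDL 32: wL³/(24EI) = 288/EI
  relative rotation θ_0 = (1022 + 288)/EI = 1310/EI
A unit hogging moment at B produces rotation L₁/(3EI) + L₂/(3EI) = 4.583/EI.
Compatibility: M_B·(L₁+L₂)/(3EI) = θ_0, giving M_B = 285.9 kN·m (hogging).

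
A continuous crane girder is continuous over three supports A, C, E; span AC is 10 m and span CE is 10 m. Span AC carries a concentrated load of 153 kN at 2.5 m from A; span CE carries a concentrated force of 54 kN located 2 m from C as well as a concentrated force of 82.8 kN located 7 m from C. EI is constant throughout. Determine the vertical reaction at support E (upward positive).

R_E = 50.26 kN

Insert a hinge at C; M_C is the redundant, and each span becomes simply supported.
End slopes at the hinge C, treating each span as simply supported:
  span AC: point load 153 at a = 2.5: Pab(L + a)/(6LEI) = 597.7/EI
  span CE: point load 54 at a = 2: Pab(L + b)/(6LEI) = 259.2/EI
  span CE: point load 82.8 at a = 7: Pab(L + b)/(6LEI) = 376.7/EI
  relative rotation θ_0 = (597.7 + 635.9)/EI = 1234/EI
A unit hogging moment at C produces rotation L₁/(3EI) + L₂/(3EI) = 6.667/EI.
Slope continuity at C: θ_0 = M_C·6.667/EI, so M_C = 1234/6.667 = 185 kN·m (hogging).
Span CE, ΣM about E: R_C^{CE}·10 = 680.4 + 185, so R_C^{CE} = 86.54 kN and R_E = 136.8 − 86.54 = 50.26 kN.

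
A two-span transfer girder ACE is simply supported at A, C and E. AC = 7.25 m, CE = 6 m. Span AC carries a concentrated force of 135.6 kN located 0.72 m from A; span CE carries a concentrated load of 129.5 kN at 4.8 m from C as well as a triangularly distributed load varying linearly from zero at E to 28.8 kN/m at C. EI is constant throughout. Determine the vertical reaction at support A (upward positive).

Release continuity at C by inserting a hinge; the redundant is the internal moment M_C. The primary structure is two simply-supported spans AC and CE.
Discontinuity in slope at C on the released structure — sum the simple-span end rotations:
  span AC: point load 135.6 at a = 0.72: Pab(L + a)/(6LEI) = 116.8/EI
  span CE: point load 129.5 at a = 4.8: Pab(L + b)/(6LEI) = 149.2/EI
  span CE: triangular load, peak 28.8: w₀L³/(45EI) = 138.2/EI
  relative rotation θ_0 = (116.8 + 287.4)/EI = 404.2/EI
A unit hogging moment at C produces rotation L₁/(3EI) + L₂/(3EI) = 4.417/EI.
Slope continuity at C: θ_0 = M_C·4.417/EI, so M_C = 404.2/4.417 = 91.52 kN·m (hogging).
Span AC, ΣM about A with M_C applied at C: R_C^{AC}·7.25 = 97.63 + 91.52, so R_C^{AC} = 26.09 kN and R_A = 135.6 − 26.09 = 109.5 kN.

R_A = 109.5 kN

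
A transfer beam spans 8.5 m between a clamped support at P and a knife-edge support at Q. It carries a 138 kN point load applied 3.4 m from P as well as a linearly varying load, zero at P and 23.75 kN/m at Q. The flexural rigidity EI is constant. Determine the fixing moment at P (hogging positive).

M_P = 325.3 kN·m

Choose R_Q as the redundant. The primary structure is the cantilever fixed at P.
Downward deflection at the released point Q due to the loads:
  point load 138 at a = 3.4: Pa²(3L − a)/(6EI) = 5876/EI
  triangular load, peak 23.75 at the free end: 11w₀L⁴/(120EI) = 11365/EI
  δ_0 = 17240/EI
Tip deflection under a unit load at Q: L³/(3EI) = 204.7/EI.
The prop prevents deflection at Q: R_Q = δ_0/δ_{QQ} = 17240/204.7 = 84.22 kN.
Moment equilibrium about P: M_P = Σ(load moments about P) − R_Q·L = 1041 − 84.22×8.5 = 325.3 kN·m.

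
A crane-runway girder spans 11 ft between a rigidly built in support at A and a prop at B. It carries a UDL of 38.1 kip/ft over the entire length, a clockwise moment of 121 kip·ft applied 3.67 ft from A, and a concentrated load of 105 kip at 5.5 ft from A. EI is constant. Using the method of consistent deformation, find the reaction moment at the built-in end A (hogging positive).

M_A = 812.9 kip·ft

Take the reaction at B as the redundant and release it; the primary structure is a cantilever fixed at A.
Downward deflection at the released point B due to the loads:
  UDL 38.1: wL⁴/(8EI) = 69728/EI
  clockwise couple 121 at a = 3.67: M₀a(2L − a)/(2EI) = 4070/EI
  point load 105 at a = 5.5: Pa²(3L − a)/(6EI) = 14558/EI
  δ_0 = 88355/EI
Tip deflection under a unit load at B: L³/(3EI) = 443.7/EI.
The prop prevents deflection at B: R_B = δ_0/δ_{BB} = 88355/443.7 = 199.1 kip.
Moment equilibrium about A: M_A = Σ(load moments about A) − R_B·L = 3004 − 199.1×11 = 812.9 kip·ft.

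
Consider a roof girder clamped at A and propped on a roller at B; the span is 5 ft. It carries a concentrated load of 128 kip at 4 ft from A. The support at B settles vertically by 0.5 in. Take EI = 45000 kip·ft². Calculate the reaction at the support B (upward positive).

R_B = 45.11 kip

Release the roller at B. Primary structure: cantilever fixed at A.
Primary-structure tip deflection at B by superposition:
  point load 128 at a = 4: Pa²(3L − a)/(6EI) = 3755/EI
Flexibility coefficient — unit upward force at B: δ_{BB} = L³/(3EI) = 41.67/EI.
With EI = 45000 kip·ft²: δ_0 = 0.083437 ft and δ_{BB} = 0.000926 ft/kip.
Compatibility — the beam at B must follow the support down by 0.04167 ft: δ_0 − R_B·δ_{BB} = 0.04167, so R_B = (0.083437 − 0.04167)/0.000926 = 45.11 kip.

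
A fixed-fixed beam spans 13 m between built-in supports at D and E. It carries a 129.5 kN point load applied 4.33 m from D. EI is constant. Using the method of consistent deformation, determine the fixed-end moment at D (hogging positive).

Release both end moments; the primary structure is a simply-supported span DE with redundants M_D and M_E.
On the primary (simply-supported) span, the end slopes from the loading are:
  at D: point load 129.5 at a = 4.33: Pab(L + b)/(6LEI) = 1351/EI
  at E: point load 129.5 at a = 4.33: Pab(L + a)/(6LEI) = 1080/EI
  θ_D0 = 1351/EI,  θ_E0 = 1080/EI
Flexibility coefficients: a unit moment at one end gives L/(3EI) there and L/(6EI) at the far end, so f₁₁ = f₂₂ = 4.333/EI and f₁₂ = f₂₁ = 2.167/EI.
Compatibility — zero rotation at each built-in end:
  4.333 M_D + 2.167 M_E = 1351
  2.167 M_D + 4.333 M_E = 1080
Solving the pair gives M_D = 249.4 kN·m and M_E = 124.6 kN·m (hogging).

M_D = 249.4 kN·m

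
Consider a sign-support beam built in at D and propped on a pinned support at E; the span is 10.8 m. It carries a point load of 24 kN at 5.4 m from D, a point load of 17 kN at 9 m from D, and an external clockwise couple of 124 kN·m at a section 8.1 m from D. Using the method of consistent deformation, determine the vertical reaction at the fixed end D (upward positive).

Release the roller at E. Primary structure: cantilever fixed at D.
Deflection at E on the released cantilever, summing each load's contribution:
  point load 24 at a = 5.4: Pa²(3L − a)/(6EI) = 3149/EI
  point load 17 at a = 9: Pa²(3L − a)/(6EI) = 5370/EI
  clockwise couple 124 at a = 8.1: M₀a(2L − a)/(2EI) = 6780/EI
  δ_0 = 15299/EI
Flexibility coefficient — unit upward force at E: δ_{EE} = L³/(3EI) = 419.9/EI.
The prop prevents deflection at E: R_E = δ_0/δ_{EE} = 15299/419.9 = 36.44 kN.
Vertical equilibrium: R_D = ΣP − R_E = 41 − 36.44 = 4.565 kN.

R_D = 4.565 kN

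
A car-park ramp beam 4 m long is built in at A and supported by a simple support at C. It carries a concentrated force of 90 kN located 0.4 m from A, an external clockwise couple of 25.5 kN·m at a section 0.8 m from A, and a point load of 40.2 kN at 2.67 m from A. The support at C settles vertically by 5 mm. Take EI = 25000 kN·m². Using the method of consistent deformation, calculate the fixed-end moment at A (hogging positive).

M_A = 89.72 kN·m

Remove the prop at C; the released (primary) structure is a cantilever built in at A.
Free-end deflection of the primary structure under the applied loading (downward +):
  point load 90 at a = 0.4: Pa²(3L − a)/(6EI) = 27.84/EI
  clockwise couple 25.5 at a = 0.8: M₀a(2L − a)/(2EI) = 73.44/EI
  point load 40.2 at a = 2.67: Pa²(3L − a)/(6EI) = 445.6/EI
  δ_0 = 546.9/EI
Tip deflection under a unit load at C: L³/(3EI) = 21.33/EI.
With EI = 25000 kN·m²: δ_0 = 0.021877 m and δ_{CC} = 0.000853 m/kN.
Compatibility — the beam at C must follow the support down by 0.005 m: δ_0 − R_C·δ_{CC} = 0.005, so R_C = (0.021877 − 0.005)/0.000853 = 19.78 kN.
Moment equilibrium about A: M_A = Σ(load moments about A) − R_C·L = 168.8 − 19.78×4 = 89.72 kN·m.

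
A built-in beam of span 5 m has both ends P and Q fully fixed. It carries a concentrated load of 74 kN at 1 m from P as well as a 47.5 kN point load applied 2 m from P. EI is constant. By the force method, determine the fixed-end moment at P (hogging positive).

M_P = 81.56 kN·m

Release both end moments; the primary structure is a simply-supported span PQ with redundants M_P and M_Q.
End rotations of the released simple span under the applied load (×1/EI):
  at P: point load 74 at a = 1: Pab(L + b)/(6LEI) = 88.8/EI
  at Q: point load 74 at a = 1: Pab(L + a)/(6LEI) = 59.2/EI
  at P: point load 47.5 at a = 2: Pab(L + b)/(6LEI) = 76/EI
  at Q: point load 47.5 at a = 2: Pab(L + a)/(6LEI) = 66.5/EI
  θ_P0 = 164.8/EI,  θ_Q0 = 125.7/EI
Flexibility coefficients: a unit moment at one end gives L/(3EI) there and L/(6EI) at the far end, so f₁₁ = f₂₂ = 1.667/EI and f₁₂ = f₂₁ = 0.8333/EI.
Compatibility — zero rotation at each built-in end:
  1.667 M_P + 0.8333 M_Q = 164.8
  0.8333 M_P + 1.667 M_Q = 125.7
Solving the pair gives M_P = 81.56 kN·m and M_Q = 34.64 kN·m (hogging).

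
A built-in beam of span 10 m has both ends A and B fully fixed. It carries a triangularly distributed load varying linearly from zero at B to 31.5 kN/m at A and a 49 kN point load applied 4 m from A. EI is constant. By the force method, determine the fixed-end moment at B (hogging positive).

M_B = 152 kN·m

Release both end moments; the primary structure is a simply-supported span AB with redundants M_A and M_B.
End rotations of the released simple span under the applied load (×1/EI):
  at A: triangular load, peak 31.5: w₀L³/(45EI) = 700/EI
  at B: triangular load, peak 31.5: 7w₀L³/(360EI) = 612.5/EI
  at A: point load 49 at a = 4: Pab(L + b)/(6LEI) = 313.6/EI
  at B: point load 49 at a = 4: Pab(L + a)/(6LEI) = 274.4/EI
  θ_A0 = 1014/EI,  θ_B0 = 886.9/EI
Flexibility coefficients: a unit moment at one end gives L/(3EI) there and L/(6EI) at the far end, so f₁₁ = f₂₂ = 3.333/EI and f₁₂ = f₂₁ = 1.667/EI.
Compatibility — zero rotation at each built-in end:
  3.333 M_A + 1.667 M_B = 1014
  1.667 M_A + 3.333 M_B = 886.9
Solving the pair gives M_A = 228.1 kN·m and M_B = 152 kN·m (hogging).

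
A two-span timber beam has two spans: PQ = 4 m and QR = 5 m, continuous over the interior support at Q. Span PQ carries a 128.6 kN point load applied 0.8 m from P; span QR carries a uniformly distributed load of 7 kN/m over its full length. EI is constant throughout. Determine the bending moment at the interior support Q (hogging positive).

Take M_Q as the redundant. Released structure: two simple spans PQ and QR with a hinge at Q.
Rotations at Q on the released spans (each span's end-slope, ×1/EI):
  span PQ: point load 128.6 at a = 0.8: Pab(L + a)/(6LEI) = 65.84/EI
  span QR: UDL 7: wL³/(24EI) = 36.46/EI
  relative rotation θ_0 = (65.84 + 36.46)/EI = 102.3/EI
A unit hogging moment at Q produces rotation L₁/(3EI) + L₂/(3EI) = 3/EI.
Slope continuity at Q: θ_0 = M_Q·3/EI, so M_Q = 102.3/3 = 34.1 kN·m (hogging).

M_Q = 34.1 kN·m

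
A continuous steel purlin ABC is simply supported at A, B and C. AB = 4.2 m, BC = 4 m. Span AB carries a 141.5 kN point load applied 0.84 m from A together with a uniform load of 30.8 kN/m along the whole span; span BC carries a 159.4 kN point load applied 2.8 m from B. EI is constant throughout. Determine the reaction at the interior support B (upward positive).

R_B = 192.8 kN

Release continuity at B by inserting a hinge; the redundant is the internal moment M_B. The primary structure is two simply-supported spans AB and BC.
Rotations at B on the released spans (each span's end-slope, ×1/EI):
  span AB: point load 141.5 at a = 0.84: Pab(L + a)/(6LEI) = 79.87/EI
  span AB: UDL 30.8: wL³/(24EI) = 95.08/EI
  span BC: point load 159.4 at a = 2.8: Pab(L + b)/(6LEI) = 116/EI
  relative rotation θ_0 = (175 + 116)/EI = 291/EI
A unit hogging moment at B produces rotation L₁/(3EI) + L₂/(3EI) = 2.733/EI.
Slope continuity at B: θ_0 = M_B·2.733/EI, so M_B = 291/2.733 = 106.5 kN·m (hogging).
Span AB, ΣM about A with M_B applied at B: R_B^{AB}·4.2 = 390.5 + 106.5, so R_B^{AB} = 118.3 kN and R_A = 270.9 − 118.3 = 152.5 kN.
Span BC, ΣM about C: R_B^{BC}·4 = 191.3 + 106.5, so R_B^{BC} = 74.44 kN and R_C = 159.4 − 74.44 = 84.96 kN.
R_B = 118.3 + 74.44 = 192.8 kN.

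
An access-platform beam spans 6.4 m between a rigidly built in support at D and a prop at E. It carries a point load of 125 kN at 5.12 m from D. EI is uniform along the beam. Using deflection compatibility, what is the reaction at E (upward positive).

R_E = 88 kN

Take the reaction at E as the redundant and release it; the primary structure is a cantilever fixed at D.
Free-end deflection of the primary structure under the applied loading (downward +):
  point load 125 at a = 5.12: Pa²(3L − a)/(6EI) = 7690/EI
Tip deflection under a unit load at E: L³/(3EI) = 87.38/EI.
The prop prevents deflection at E: R_E = δ_0/δ_{EE} = 7690/87.38 = 88 kN.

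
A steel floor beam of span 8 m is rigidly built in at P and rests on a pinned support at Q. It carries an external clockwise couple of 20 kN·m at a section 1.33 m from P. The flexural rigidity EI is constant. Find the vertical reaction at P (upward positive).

R_P = -1.143 kN

Remove the prop at Q; the released (primary) structure is a cantilever built in at P.
Primary-structure tip deflection at Q by superposition:
  clockwise couple 20 at a = 1.33: M₀a(2L − a)/(2EI) = 195.1/EI
Flexibility coefficient — unit upward force at Q: δ_{QQ} = L³/(3EI) = 170.7/EI.
The prop prevents deflection at Q: R_Q = δ_0/δ_{QQ} = 195.1/170.7 = 1.143 kN.
Vertical equilibrium: R_P = ΣP − R_Q = 0 − 1.143 = -1.143 kN.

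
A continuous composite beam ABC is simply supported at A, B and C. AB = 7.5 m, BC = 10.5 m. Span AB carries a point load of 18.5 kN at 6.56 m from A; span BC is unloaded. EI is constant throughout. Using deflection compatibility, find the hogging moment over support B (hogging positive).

Insert a hinge at B; M_B is the redundant, and each span becomes simply supported.
End slopes at the hinge B, treating each span as simply supported:
  span AB: point load 18.5 at a = 6.56: Pab(L + a)/(6LEI) = 35.64/EI
  relative rotation θ_0 = (35.64 + 0)/EI = 35.64/EI
A unit hogging moment at B produces rotation L₁/(3EI) + L₂/(3EI) = 6/EI.
Compatibility: M_B·(L₁+L₂)/(3EI) = θ_0, giving M_B = 5.941 kN·m (hogging).

M_B = 5.941 kN·m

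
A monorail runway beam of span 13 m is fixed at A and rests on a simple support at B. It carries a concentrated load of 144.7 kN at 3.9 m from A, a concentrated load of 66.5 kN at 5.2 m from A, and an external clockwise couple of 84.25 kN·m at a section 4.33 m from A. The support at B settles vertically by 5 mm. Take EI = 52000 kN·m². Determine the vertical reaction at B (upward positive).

Take the reaction at B as the redundant and release it; the primary structure is a cantilever fixed at A.
Deflection at B on the released cantilever, summing each load's contribution:
  point load 144.7 at a = 3.9: Pa²(3L − a)/(6EI) = 12875/EI
  point load 66.5 at a = 5.2: Pa²(3L − a)/(6EI) = 10130/EI
  clockwise couple 84.25 at a = 4.33: M₀a(2L − a)/(2EI) = 3953/EI
  δ_0 = 26957/EI
Tip deflection under a unit load at B: L³/(3EI) = 732.3/EI.
With EI = 52000 kN·m²: δ_0 = 0.51841 m and δ_{BB} = 0.014083 m/kN.
Compatibility — the beam at B must follow the support down by 0.005 m: δ_0 − R_B·δ_{BB} = 0.005, so R_B = (0.51841 − 0.005)/0.014083 = 36.46 kN.

R_B = 36.46 kN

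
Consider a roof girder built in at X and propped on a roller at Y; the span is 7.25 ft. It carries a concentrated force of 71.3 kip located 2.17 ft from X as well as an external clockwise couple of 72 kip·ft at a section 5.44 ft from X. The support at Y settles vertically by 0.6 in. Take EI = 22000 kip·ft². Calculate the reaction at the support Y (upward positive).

R_Y = 13.93 kip

Remove the prop at Y; the released (primary) structure is a cantilever built in at X.
Deflection at Y on the released cantilever, summing each load's contribution:
  point load 71.3 at a = 2.17: Pa²(3L − a)/(6EI) = 1096/EI
  clockwise couple 72 at a = 5.44: M₀a(2L − a)/(2EI) = 1774/EI
  δ_0 = 2870/EI
Flexibility coefficient — unit upward force at Y: δ_{YY} = L³/(3EI) = 127/EI.
With EI = 22000 kip·ft²: δ_0 = 0.13045 ft and δ_{YY} = 0.005774 ft/kip.
Compatibility — the beam at Y must follow the support down by 0.05 ft: δ_0 − R_Y·δ_{YY} = 0.05, so R_Y = (0.13045 − 0.05)/0.005774 = 13.93 kip.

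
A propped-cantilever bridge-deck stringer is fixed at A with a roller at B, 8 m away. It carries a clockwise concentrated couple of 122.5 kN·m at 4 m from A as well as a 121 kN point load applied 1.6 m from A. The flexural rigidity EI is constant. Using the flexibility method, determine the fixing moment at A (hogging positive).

M_A = 124.1 kN·m

Release the roller at B. Primary structure: cantilever fixed at A.
Downward deflection at the released point B due to the loads:
  clockwise couple 122.5 at a = 4: M₀a(2L − a)/(2EI) = 2940/EI
  point load 121 at a = 1.6: Pa²(3L − a)/(6EI) = 1156/EI
  δ_0 = 4096/EI
Tip deflection under a unit load at B: L³/(3EI) = 170.7/EI.
Compatibility at B: δ_0 − R_B·δ_{BB} = 0, so R_B = 4096/170.7 = 24 kN.
Moment equilibrium about A: M_A = Σ(load moments about A) − R_B·L = 316.1 − 24×8 = 124.1 kN·m.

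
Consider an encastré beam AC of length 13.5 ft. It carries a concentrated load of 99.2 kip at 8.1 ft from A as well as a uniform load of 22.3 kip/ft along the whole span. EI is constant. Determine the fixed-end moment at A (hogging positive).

M_A = 467.2 kip·ft

Take the two fixed-end moments M_A, M_C as redundants; the released structure is the simple span AC.
On the primary (simply-supported) span, the end slopes from the loading are:
  at A: point load 99.2 at a = 8.1: Pab(L + b)/(6LEI) = 1012/EI
  at C: point load 99.2 at a = 8.1: Pab(L + a)/(6LEI) = 1157/EI
  at A: UDL 22.3: wL³/(24EI) = 2286/EI
  at C: UDL 22.3: wL³/(24EI) = 2286/EI
  θ_A0 = 3299/EI,  θ_C0 = 3443/EI
Flexibility coefficients: a unit moment at one end gives L/(3EI) there and L/(6EI) at the far end, so f₁₁ = f₂₂ = 4.5/EI and f₁₂ = f₂₁ = 2.25/EI.
Compatibility — zero rotation at each built-in end:
  4.5 M_A + 2.25 M_C = 3299
  2.25 M_A + 4.5 M_C = 3443
Solving the pair gives M_A = 467.2 kip·ft and M_C = 531.5 kip·ft (hogging).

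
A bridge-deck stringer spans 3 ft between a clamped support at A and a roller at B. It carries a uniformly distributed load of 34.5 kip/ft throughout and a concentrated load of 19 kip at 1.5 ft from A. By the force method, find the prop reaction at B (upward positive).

Remove the prop at B; the released (primary) structure is a cantilever built in at A.
Deflection at B on the released cantilever, summing each load's contribution:
  UDL 34.5: wL⁴/(8EI) = 349.3/EI
  point load 19 at a = 1.5: Pa²(3L − a)/(6EI) = 53.44/EI
  δ_0 = 402.8/EI
Flexibility coefficient — unit upward force at B: δ_{BB} = L³/(3EI) = 9/EI.
The prop prevents deflection at B: R_B = δ_0/δ_{BB} = 402.8/9 = 44.75 kip.

R_B = 44.75 kip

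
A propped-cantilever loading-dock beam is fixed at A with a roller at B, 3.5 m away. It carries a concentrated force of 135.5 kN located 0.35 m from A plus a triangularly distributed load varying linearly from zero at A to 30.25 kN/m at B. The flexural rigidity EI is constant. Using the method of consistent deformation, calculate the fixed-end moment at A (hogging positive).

Take the reaction at B as the redundant and release it; the primary structure is a cantilever fixed at A.
Primary-structure tip deflection at B by superposition:
  point load 135.5 at a = 0.35: Pa²(3L − a)/(6EI) = 28.08/EI
  triangular load, peak 30.25 at the free end: 11w₀L⁴/(120EI) = 416.1/EI
  δ_0 = 444.2/EI
Tip deflection under a unit load at B: L³/(3EI) = 14.29/EI.
The prop prevents deflection at B: R_B = δ_0/δ_{BB} = 444.2/14.29 = 31.08 kN.
Moment equilibrium about A: M_A = Σ(load moments about A) − R_B·L = 170.9 − 31.08×3.5 = 62.16 kN·m.

M_A = 62.16 kN·m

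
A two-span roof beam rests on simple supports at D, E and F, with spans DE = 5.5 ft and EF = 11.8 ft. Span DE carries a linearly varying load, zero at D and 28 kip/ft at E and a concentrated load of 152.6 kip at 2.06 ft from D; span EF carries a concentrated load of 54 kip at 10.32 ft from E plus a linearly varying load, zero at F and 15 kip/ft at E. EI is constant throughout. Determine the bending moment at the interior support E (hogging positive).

M_E = 182.7 kip·ft

Insert a hinge at E; M_E is the redundant, and each span becomes simply supported.
End slopes at the hinge E, treating each span as simply supported:
  span DE: triangular load, peak 28: w₀L³/(45EI) = 103.5/EI
  span DE: point load 152.6 at a = 2.06: Pab(L + a)/(6LEI) = 247.7/EI
  span EF: point load 54 at a = 10.32: Pab(L + b)/(6LEI) = 154.7/EI
  span EF: triangular load, peak 15: w₀L³/(45EI) = 547.7/EI
  relative rotation θ_0 = (351.3 + 702.4)/EI = 1054/EI
A unit hogging moment at E produces rotation L₁/(3EI) + L₂/(3EI) = 5.767/EI.
Compatibility: M_E·(L₁+L₂)/(3EI) = θ_0, giving M_E = 182.7 kip·ft (hogging).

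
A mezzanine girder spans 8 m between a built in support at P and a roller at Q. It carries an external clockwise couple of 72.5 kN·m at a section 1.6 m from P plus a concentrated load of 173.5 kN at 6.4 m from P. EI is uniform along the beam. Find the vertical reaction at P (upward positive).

Take the reaction at Q as the redundant and release it; the primary structure is a cantilever fixed at P.
Primary-structure tip deflection at Q by superposition:
  clockwise couple 72.5 at a = 1.6: M₀a(2L − a)/(2EI) = 835.2/EI
  point load 173.5 at a = 6.4: Pa²(3L − a)/(6EI) = 20846/EI
  δ_0 = 21681/EI
Tip deflection under a unit load at Q: L³/(3EI) = 170.7/EI.
The prop prevents deflection at Q: R_Q = δ_0/δ_{QQ} = 21681/170.7 = 127 kN.
Vertical equilibrium: R_P = ΣP − R_Q = 173.5 − 127 = 46.46 kN.

R_P = 46.46 kN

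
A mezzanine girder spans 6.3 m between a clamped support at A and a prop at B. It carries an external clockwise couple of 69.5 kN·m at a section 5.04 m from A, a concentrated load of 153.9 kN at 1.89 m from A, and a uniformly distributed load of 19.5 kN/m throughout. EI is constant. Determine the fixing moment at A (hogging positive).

M_A = 239.2 kN·m

Release the roller at B. Primary structure: cantilever fixed at A.
Primary-structure tip deflection at B by superposition:
  clockwise couple 69.5 at a = 5.04: M₀a(2L − a)/(2EI) = 1324/EI
  point load 153.9 at a = 1.89: Pa²(3L − a)/(6EI) = 1559/EI
  UDL 19.5: wL⁴/(8EI) = 3840/EI
  δ_0 = 6722/EI
Flexibility coefficient — unit upward force at B: δ_{BB} = L³/(3EI) = 83.35/EI.
The prop prevents deflection at B: R_B = δ_0/δ_{BB} = 6722/83.35 = 80.65 kN.
Moment equilibrium about A: M_A = Σ(load moments about A) − R_B·L = 747.3 − 80.65×6.3 = 239.2 kN·m.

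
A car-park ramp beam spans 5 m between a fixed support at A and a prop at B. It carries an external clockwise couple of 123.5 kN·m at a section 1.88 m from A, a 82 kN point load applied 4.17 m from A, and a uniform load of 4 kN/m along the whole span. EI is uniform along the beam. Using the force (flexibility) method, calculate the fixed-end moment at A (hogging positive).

M_A = 55.97 kN·m

Remove the prop at B; the released (primary) structure is a cantilever built in at A.
Free-end deflection of the primary structure under the applied loading (downward +):
  clockwise couple 123.5 at a = 1.88: M₀a(2L − a)/(2EI) = 942.7/EI
  point load 82 at a = 4.17: Pa²(3L − a)/(6EI) = 2574/EI
  UDL 4: wL⁴/(8EI) = 312.5/EI
  δ_0 = 3829/EI
Tip deflection under a unit load at B: L³/(3EI) = 41.67/EI.
The prop prevents deflection at B: R_B = δ_0/δ_{BB} = 3829/41.67 = 91.89 kN.
Moment equilibrium about A: M_A = Σ(load moments about A) − R_B·L = 515.4 − 91.89×5 = 55.97 kN·m.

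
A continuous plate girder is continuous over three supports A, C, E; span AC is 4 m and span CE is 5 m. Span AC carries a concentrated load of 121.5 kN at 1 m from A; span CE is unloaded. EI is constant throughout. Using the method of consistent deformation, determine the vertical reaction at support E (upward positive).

R_E = -5.062 kN

Release continuity at C by inserting a hinge; the redundant is the internal moment M_C. The primary structure is two simply-supported spans AC and CE.
Discontinuity in slope at C on the released structure — sum the simple-span end rotations:
  span AC: point load 121.5 at a = 1: Pab(L + a)/(6LEI) = 75.94/EI
  relative rotation θ_0 = (75.94 + 0)/EI = 75.94/EI
A unit hogging moment at C produces rotation L₁/(3EI) + L₂/(3EI) = 3/EI.
Slope continuity at C: θ_0 = M_C·3/EI, so M_C = 75.94/3 = 25.31 kN·m (hogging).
Span CE, ΣM about E: R_C^{CE}·5 = 0 + 25.31, so R_C^{CE} = 5.062 kN and R_E = 0 − 5.062 = -5.062 kN.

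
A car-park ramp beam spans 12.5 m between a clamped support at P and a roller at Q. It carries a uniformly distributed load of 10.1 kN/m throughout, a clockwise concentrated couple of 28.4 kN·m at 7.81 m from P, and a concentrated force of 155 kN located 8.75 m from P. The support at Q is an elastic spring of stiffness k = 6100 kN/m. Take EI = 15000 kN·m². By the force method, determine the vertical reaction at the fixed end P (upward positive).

R_P = 144.2 kN

Choose R_Q as the redundant. The primary structure is the cantilever fixed at P.
Deflection at Q on the released cantilever, summing each load's contribution:
  UDL 10.1: wL⁴/(8EI) = 30823/EI
  clockwise couple 28.4 at a = 7.81: M₀a(2L − a)/(2EI) = 1906/EI
  point load 155 at a = 8.75: Pa²(3L − a)/(6EI) = 56864/EI
  δ_0 = 89593/EI
Tip deflection under a unit load at Q: L³/(3EI) = 651/EI.
With EI = 15000 kN·m²: δ_0 = 5.9729 m and δ_{QQ} = 0.043403 m/kN.
Compatibility — the spring shortens by R_Q/k under the reaction it provides: δ_0 − R_Q·δ_{QQ} = R_Q/k. With 1/k = 0.000164 m/kN, R_Q = δ_0 / (δ_{QQ} + 1/k) = 5.9729 / (0.043403 + 0.000164) = 137.1 kN.
Vertical equilibrium: R_P = ΣP − R_Q = 281.2 − 137.1 = 144.2 kN.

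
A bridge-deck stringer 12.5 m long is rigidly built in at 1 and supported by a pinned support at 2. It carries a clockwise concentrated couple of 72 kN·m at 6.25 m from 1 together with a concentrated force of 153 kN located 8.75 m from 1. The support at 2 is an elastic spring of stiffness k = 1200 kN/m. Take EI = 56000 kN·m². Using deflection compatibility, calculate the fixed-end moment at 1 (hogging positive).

M_1 = 329.6 kN·m

Release the roller at 2. Primary structure: cantilever fixed at 1.
Primary-structure tip deflection at 2 by superposition:
  clockwise couple 72 at a = 6.25: M₀a(2L − a)/(2EI) = 4219/EI
  point load 153 at a = 8.75: Pa²(3L − a)/(6EI) = 56130/EI
  δ_0 = 60349/EI
Flexibility coefficient — unit upward force at 2: δ_{22} = L³/(3EI) = 651/EI.
With EI = 56000 kN·m²: δ_0 = 1.0777 m and δ_{22} = 0.011626 m/kN.
Compatibility — the spring shortens by R_2/k under the reaction it provides: δ_0 − R_2·δ_{22} = R_2/k. With 1/k = 0.000833 m/kN, R_2 = δ_0 / (δ_{22} + 1/k) = 1.0777 / (0.011626 + 0.000833) = 86.5 kN.
Moment equilibrium about 1: M_1 = Σ(load moments about 1) − R_2·L = 1411 − 86.5×12.5 = 329.6 kN·m.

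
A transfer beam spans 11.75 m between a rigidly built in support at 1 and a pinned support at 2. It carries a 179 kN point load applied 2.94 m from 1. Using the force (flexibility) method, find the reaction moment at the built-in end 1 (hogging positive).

M_1 = 345.2 kN·m

Choose R_2 as the redundant. The primary structure is the cantilever fixed at 1.
Deflection at 2 on the released cantilever, summing each load's contribution:
  point load 179 at a = 2.94: Pa²(3L − a)/(6EI) = 8332/EI
Flexibility coefficient — unit upward force at 2: δ_{22} = L³/(3EI) = 540.7/EI.
The prop prevents deflection at 2: R_2 = δ_0/δ_{22} = 8332/540.7 = 15.41 kN.
Moment equilibrium about 1: M_1 = Σ(load moments about 1) − R_2·L = 526.3 − 15.41×11.75 = 345.2 kN·m.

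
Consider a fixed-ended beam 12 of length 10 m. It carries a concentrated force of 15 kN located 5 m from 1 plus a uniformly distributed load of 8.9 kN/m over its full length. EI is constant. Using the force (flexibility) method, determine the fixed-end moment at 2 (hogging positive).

M_2 = 92.92 kN·m

Take the two fixed-end moments M_1, M_2 as redundants; the released structure is the simple span 12.
End rotations of the released simple span under the applied load (×1/EI):
  at 1: point load 15 at a = 5: Pab(L + b)/(6LEI) = 93.75/EI
  at 2: point load 15 at a = 5: Pab(L + a)/(6LEI) = 93.75/EI
  at 1: UDL 8.9: wL³/(24EI) = 370.8/EI
  at 2: UDL 8.9: wL³/(24EI) = 370.8/EI
  θ_10 = 464.6/EI,  θ_20 = 464.6/EI
Flexibility coefficients: a unit moment at one end gives L/(3EI) there and L/(6EI) at the far end, so f₁₁ = f₂₂ = 3.333/EI and f₁₂ = f₂₁ = 1.667/EI.
Compatibility — zero rotation at each built-in end:
  3.333 M_1 + 1.667 M_2 = 464.6
  1.667 M_1 + 3.333 M_2 = 464.6
Solving the pair gives M_1 = 92.92 kN·m and M_2 = 92.92 kN·m (hogging).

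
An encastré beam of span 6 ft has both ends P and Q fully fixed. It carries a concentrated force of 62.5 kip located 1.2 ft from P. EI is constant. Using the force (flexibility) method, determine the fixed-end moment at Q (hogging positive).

Release both end moments; the primary structure is a simply-supported span PQ with redundants M_P and M_Q.
On the primary (simply-supported) span, the end slopes from the loading are:
  at P: point load 62.5 at a = 1.2: Pab(L + b)/(6LEI) = 108/EI
  at Q: point load 62.5 at a = 1.2: Pab(L + a)/(6LEI) = 72/EI
  θ_P0 = 108/EI,  θ_Q0 = 72/EI
Flexibility coefficients: a unit moment at one end gives L/(3EI) there and L/(6EI) at the far end, so f₁₁ = f₂₂ = 2/EI and f₁₂ = f₂₁ = 1/EI.
Compatibility — zero rotation at each built-in end:
  2 M_P + 1 M_Q = 108
  1 M_P + 2 M_Q = 72
Solving the pair gives M_P = 48 kip·ft and M_Q = 12 kip·ft (hogging).

M_Q = 12 kip·ft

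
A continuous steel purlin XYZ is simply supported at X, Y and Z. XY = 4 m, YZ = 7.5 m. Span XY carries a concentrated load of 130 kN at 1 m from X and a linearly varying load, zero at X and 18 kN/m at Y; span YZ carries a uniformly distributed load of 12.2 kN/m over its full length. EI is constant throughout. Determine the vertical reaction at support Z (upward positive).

Insert a hinge at Y; M_Y is the redundant, and each span becomes simply supported.
Discontinuity in slope at Y on the released structure — sum the simple-span end rotations:
  span XY: point load 130 at a = 1: Pab(L + a)/(6LEI) = 81.25/EI
  span XY: triangular load, peak 18: w₀L³/(45EI) = 25.6/EI
  span YZ: UDL 12.2: wL³/(24EI) = 214.5/EI
  relative rotation θ_0 = (106.8 + 214.5)/EI = 321.3/EI
A unit hogging moment at Y produces rotation L₁/(3EI) + L₂/(3EI) = 3.833/EI.
Compatibility: M_Y·(L₁+L₂)/(3EI) = θ_0, giving M_Y = 83.82 kN·m (hogging).
Span YZ, ΣM about Z: R_Y^{YZ}·7.5 = 343.1 + 83.82, so R_Y^{YZ} = 56.93 kN and R_Z = 91.5 − 56.93 = 34.57 kN.

R_Z = 34.57 kN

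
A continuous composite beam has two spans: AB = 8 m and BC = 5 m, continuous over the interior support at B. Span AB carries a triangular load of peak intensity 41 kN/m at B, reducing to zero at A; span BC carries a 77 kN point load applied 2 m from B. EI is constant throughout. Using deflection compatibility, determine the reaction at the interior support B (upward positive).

Take M_B as the redundant. Released structure: two simple spans AB and BC with a hinge at B.
Discontinuity in slope at B on the released structure — sum the simple-span end rotations:
  span AB: triangular load, peak 41: w₀L³/(45EI) = 466.5/EI
  span BC: point load 77 at a = 2: Pab(L + b)/(6LEI) = 123.2/EI
  relative rotation θ_0 = (466.5 + 123.2)/EI = 589.7/EI
A unit hogging moment at B produces rotation L₁/(3EI) + L₂/(3EI) = 4.333/EI.
Compatibility: M_B·(L₁+L₂)/(3EI) = θ_0, giving M_B = 136.1 kN·m (hogging).
Span AB, ΣM about A with M_B applied at B: R_B^{AB}·8 = 874.7 + 136.1, so R_B^{AB} = 126.3 kN and R_A = 164 − 126.3 = 37.66 kN.
Span BC, ΣM about C: R_B^{BC}·5 = 231 + 136.1, so R_B^{BC} = 73.42 kN and R_C = 77 − 73.42 = 3.584 kN.
R_B = 126.3 + 73.42 = 199.8 kN.

R_B = 199.8 kN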